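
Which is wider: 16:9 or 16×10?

16:9 = 1.778 and 16×10 = 1.6; 1.778 > 1.6.

16:9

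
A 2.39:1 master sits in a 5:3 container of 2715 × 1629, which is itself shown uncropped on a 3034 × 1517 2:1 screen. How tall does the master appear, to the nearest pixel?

Inside the 2715×1629 canvas the master is width-limited at 2715.00 × 1135.98.
The 5:3 canvas is height-limited in 3034×1517, giving 2528.33 × 1517.00; scale factor 0.9312.
So the master's height is 1135.98 × 0.9312 ≈ 1057.88.

1058 px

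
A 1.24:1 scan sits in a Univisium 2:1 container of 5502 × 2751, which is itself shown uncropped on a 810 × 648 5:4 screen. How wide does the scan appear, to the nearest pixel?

Inside the 5502×2751 canvas the scan is height-limited at 3411.24 × 2751.00.
Univisium 2:1 in 810×648: fills the width, so the intermediate becomes 810.00 × 405.00 — a scale of ×0.1472.
Applying the same ×0.1472: 3411.24 → 502.20.

502 px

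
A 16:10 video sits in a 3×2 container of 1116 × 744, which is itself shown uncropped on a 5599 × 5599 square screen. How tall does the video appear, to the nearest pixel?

Inside the 1116×744 canvas the video is width-limited at 1116.00 × 697.50.
Second fit — the 3×2 canvas into 5599×5599 spans the width: 5599.00 × 3732.67 (×5.0170 from 1116×744).
So the video's height is 697.50 × 5.0170 ≈ 3499.38.

3499 px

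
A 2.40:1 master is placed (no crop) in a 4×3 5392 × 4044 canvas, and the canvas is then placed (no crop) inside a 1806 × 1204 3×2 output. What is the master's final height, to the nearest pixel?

2.40:1 in 5392×4044: fills the width, so the master is 5392.00 × 2246.67.
4×3 in 1806×1204: fills the height, so the intermediate becomes 1605.33 × 1204.00 — a scale of ×0.2977.
The master scales with it: height 2246.67 × 0.2977 ≈ 668.89.

669 px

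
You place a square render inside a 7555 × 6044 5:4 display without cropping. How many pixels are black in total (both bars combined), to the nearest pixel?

Since 1.000 < 1.250, the render is height-limited.
Content width = 6044 × 1/1 ≈ 6044.0000 px.
7555 − 6044.0000 = 1511.0000 px of bars.
Bar area = 1511.0000 × 6044 ≈ 9132484 px.

9132484 pixels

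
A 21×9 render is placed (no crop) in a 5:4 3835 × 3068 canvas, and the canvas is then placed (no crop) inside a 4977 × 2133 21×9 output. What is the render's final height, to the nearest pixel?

21×9 in 3835×3068: fills the width, so the render is 3835.00 × 1643.57.
Second fit — the 5:4 canvas into 4977×2133 spans the height: 2666.25 × 2133.00 (×0.6952 from 3835×3068).
The render scales with it: height 1643.57 × 0.6952 ≈ 1142.68.

1143 px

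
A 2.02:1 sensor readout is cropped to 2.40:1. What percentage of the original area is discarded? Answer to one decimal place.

Going from 2.02:1 to 2.40:1 means cutting height while keeping width.
(2.020)/(2.400) ≈ 0.842 of the area survives, leaving 15.83% discarded.

15.8%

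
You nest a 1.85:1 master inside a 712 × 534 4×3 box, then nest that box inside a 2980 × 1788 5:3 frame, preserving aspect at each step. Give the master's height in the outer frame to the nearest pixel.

1289 px

First fit — 1.85:1 into 712×534 spans the width: 712.00 × 384.86.
Second fit — the 4×3 canvas into 2980×1788 spans the height: 2384.00 × 1788.00 (×3.3483 from 712×534).
Applying the same ×3.3483: 384.86 → 1288.65.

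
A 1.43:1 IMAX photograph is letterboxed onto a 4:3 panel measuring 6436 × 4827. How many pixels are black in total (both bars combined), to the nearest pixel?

2100071 pixels

1.43:1 IMAX is wider than 4:3, so it spans the full width.
That makes the image 4500.6993 px tall (6436 / 1.430).
4827 − 4500.6993 = 326.3007 px of bars.
That's 326.3007 × 6436 ≈ 2100071 black pixels.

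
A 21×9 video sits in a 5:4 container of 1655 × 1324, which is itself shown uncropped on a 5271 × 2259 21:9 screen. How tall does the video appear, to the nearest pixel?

1210 px

21×9 in 1655×1324: fills the width, so the video is 1655.00 × 709.29.
Second fit — the 5:4 canvas into 5271×2259 spans the height: 2823.75 × 2259.00 (×1.7062 from 1655×1324).
So the video's height is 709.29 × 1.7062 ≈ 1210.18.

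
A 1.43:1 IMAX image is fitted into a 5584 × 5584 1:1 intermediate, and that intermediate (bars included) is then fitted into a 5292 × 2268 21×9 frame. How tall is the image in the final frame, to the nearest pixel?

1586 px

1.43:1 IMAX in 5584×5584: fills the width, so the image is 5584.00 × 3904.90.
The 1:1 canvas is height-limited in 5292×2268, giving 2268.00 × 2268.00; scale factor 0.4062.
Applying the same ×0.4062: 3904.90 → 1586.01.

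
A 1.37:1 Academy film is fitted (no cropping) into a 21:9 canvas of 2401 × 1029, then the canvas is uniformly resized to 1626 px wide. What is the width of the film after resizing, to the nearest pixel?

955 px

Fitted into 2401×1029, the film spans the height; its width is 1029 × 1.370 ≈ 1409.73 px.
Resizing to 1626 px wide multiplies everything by 0.6772: 1409.73 → 954.69 px.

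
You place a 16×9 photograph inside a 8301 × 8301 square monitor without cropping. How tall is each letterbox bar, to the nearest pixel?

Since 1.778 > 1.000, the photograph is width-limited.
That makes the image 4669.31 px tall (8301 × 9/16).
Leftover height: 8301 − 4669.31 = 3631.69 px → 1815.84 each side.

1816 px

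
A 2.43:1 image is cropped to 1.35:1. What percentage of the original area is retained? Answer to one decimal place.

1.35:1 is narrower than 2.43:1, so the crop keeps the full height and trims the width.
Area ratio = (1.350)/(2.430) = 55.56% retained.

55.6%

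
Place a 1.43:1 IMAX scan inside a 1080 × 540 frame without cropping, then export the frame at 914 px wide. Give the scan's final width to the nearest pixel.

654 px

At 1080×540 the scan is height-limited, so width = 540 × 1.430 ≈ 772.20 px.
Resizing to 914 px wide multiplies everything by 0.8463: 772.20 → 653.51 px.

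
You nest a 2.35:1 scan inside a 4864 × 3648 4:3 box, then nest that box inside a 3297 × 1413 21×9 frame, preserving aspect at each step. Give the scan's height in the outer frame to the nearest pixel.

2.35:1 in 4864×3648: fills the width, so the scan is 4864.00 × 2069.79.
The 4:3 canvas is height-limited in 3297×1413, giving 1884.00 × 1413.00; scale factor 0.3873.
The scan scales with it: height 2069.79 × 0.3873 ≈ 801.70.

802 px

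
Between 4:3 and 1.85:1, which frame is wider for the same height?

1.85:1

4:3 = 1.333 and 1.85; 1.85 > 1.333.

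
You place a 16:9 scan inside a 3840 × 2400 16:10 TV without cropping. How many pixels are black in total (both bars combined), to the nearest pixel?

921600 pixels

16:9 (1.778) > 16:10 (1.600), so the scan fills the width.
The scan is 3840 × 9/16 ≈ 2160.0000 px tall.
Black = 2400 − 2160.0000 = 240.0000 px.
Across the 3840-px span: 240.0000 × 3840 ≈ 921600 px.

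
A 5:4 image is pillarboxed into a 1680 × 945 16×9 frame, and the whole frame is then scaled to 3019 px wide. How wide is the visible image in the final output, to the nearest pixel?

At 1680×945 the image is height-limited, so width = 945 × 5/4 ≈ 1181.25 px.
The frame scales by 3019/1680 = 1.7970; 1181.25 × 1.7970 ≈ 2122.73 px.

2123 px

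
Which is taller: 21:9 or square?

21:9 = 2.333 and square = 1; 2.333 > 1. The smaller width-to-height ratio is the taller frame.

square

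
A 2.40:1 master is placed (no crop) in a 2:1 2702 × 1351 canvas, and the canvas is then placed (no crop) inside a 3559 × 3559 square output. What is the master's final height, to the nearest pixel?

2.40:1 in 2702×1351: fills the width, so the master is 2702.00 × 1125.83.
Second fit — the 2:1 canvas into 3559×3559 spans the width: 3559.00 × 1779.50 (×1.3172 from 2702×1351).
So the master's height is 1125.83 × 1.3172 ≈ 1482.92.

1483 px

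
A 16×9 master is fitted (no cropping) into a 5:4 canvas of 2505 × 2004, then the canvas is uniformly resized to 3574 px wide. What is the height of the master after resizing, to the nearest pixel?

2010 px

At 2505×2004 the master is width-limited, so height = 2505 × 9/16 ≈ 1409.06 px.
Scaling 2505 → 3574 is ×1.4267, so the height becomes 1409.06 × 1.4267 ≈ 2010.38 px.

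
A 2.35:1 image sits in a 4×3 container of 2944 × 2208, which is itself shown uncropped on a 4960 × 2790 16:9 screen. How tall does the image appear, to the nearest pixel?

1583 px

2.35:1 in 2944×2208: fills the width, so the image is 2944.00 × 1252.77.
Second fit — the 4×3 canvas into 4960×2790 spans the height: 3720.00 × 2790.00 (×1.2636 from 2944×2208).
Applying the same ×1.2636: 1252.77 → 1582.98.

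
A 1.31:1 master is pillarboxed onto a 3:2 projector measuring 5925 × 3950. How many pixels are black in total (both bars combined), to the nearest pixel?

Since 1.310 < 1.500, the master is height-limited.
That makes the image 5174.5000 px wide (3950 × 1.310).
Leftover width: 5925 − 5174.5000 = 750.5000 px.
Across the 3950-px span: 750.5000 × 3950 ≈ 2964475 px.

2964475 pixels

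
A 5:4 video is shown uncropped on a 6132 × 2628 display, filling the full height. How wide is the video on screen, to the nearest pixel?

3285 px

The video is 2628 × 5/4 ≈ 3285.00 px wide.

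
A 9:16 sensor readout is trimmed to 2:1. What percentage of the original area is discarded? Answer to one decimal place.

71.9%

Going from 9:16 to 2:1 means cutting height while keeping width.
(0.562)/(2.000) ≈ 0.281 of the area survives, leaving 71.88% discarded.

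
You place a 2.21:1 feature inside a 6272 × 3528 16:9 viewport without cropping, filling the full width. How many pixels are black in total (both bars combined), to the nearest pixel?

4327623 pixels

The feature is 6272 / 2.210 ≈ 2838.0090 px tall.
Leftover height: 3528 − 2838.0090 = 689.9910 px.
Across the 6272-px span: 689.9910 × 6272 ≈ 4327623 px.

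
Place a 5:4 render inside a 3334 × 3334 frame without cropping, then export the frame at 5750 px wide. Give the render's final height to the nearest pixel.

4600 px

At 3334×3334 the render is width-limited, so height = 3334 × 4/5 ≈ 2667.20 px.
Scaling 3334 → 5750 is ×1.7247, so the height becomes 2667.20 × 1.7247 ≈ 4600.00 px.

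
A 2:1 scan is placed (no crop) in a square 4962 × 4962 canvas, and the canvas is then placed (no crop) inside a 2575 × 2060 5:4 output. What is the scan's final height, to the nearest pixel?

First fit — 2:1 into 4962×4962 spans the width: 4962.00 × 2481.00.
square in 2575×2060: fills the height, so the intermediate becomes 2060.00 × 2060.00 — a scale of ×0.4152.
The scan scales with it: height 2481.00 × 0.4152 ≈ 1030.00.

1030 px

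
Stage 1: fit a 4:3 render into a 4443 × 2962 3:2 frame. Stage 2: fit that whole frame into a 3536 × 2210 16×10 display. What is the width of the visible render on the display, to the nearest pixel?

2947 px

First fit — 4:3 into 4443×2962 spans the height: 3949.33 × 2962.00.
Second fit — the 3:2 canvas into 3536×2210 spans the height: 3315.00 × 2210.00 (×0.7461 from 4443×2962).
The render scales with it: width 3949.33 × 0.7461 ≈ 2946.67.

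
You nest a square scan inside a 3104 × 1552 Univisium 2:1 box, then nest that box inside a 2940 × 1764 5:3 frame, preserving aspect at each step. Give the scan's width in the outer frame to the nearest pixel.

square in 3104×1552: fills the height, so the scan is 1552.00 × 1552.00.
The Univisium 2:1 canvas is width-limited in 2940×1764, giving 2940.00 × 1470.00; scale factor 0.9472.
So the scan's width is 1552.00 × 0.9472 ≈ 1470.00.

1470 px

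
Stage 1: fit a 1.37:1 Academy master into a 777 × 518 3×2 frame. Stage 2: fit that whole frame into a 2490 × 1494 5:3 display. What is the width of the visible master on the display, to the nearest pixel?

First fit — 1.37:1 Academy into 777×518 spans the height: 709.66 × 518.00.
3×2 in 2490×1494: fills the height, so the intermediate becomes 2241.00 × 1494.00 — a scale of ×2.8842.
Applying the same ×2.8842: 709.66 → 2046.78.

2047 px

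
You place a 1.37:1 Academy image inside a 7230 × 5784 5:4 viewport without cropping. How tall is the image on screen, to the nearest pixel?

5277 px

1.37:1 Academy (1.370) > 5:4 (1.250), so the image fills the width.
The image is 7230 / 1.370 ≈ 5277.37 px tall.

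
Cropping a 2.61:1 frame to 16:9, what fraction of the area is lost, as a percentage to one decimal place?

31.9%

Going from 2.61:1 to 16:9 means cutting width while keeping height.
Fraction kept = (1.778)/(2.610) ≈ 68.11%, so 31.89% is lost.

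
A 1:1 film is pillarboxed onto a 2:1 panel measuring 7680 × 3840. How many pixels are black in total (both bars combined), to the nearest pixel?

Since 1.000 < 2.000, the film is height-limited.
That makes the image 3840.0000 px wide (3840 × 1/1).
7680 − 3840.0000 = 3840.0000 px of bars.
That's 3840.0000 × 3840 ≈ 14745600 black pixels.

14745600 pixels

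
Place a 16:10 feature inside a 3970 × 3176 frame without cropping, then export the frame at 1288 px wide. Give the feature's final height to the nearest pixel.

In the 3970×3176 frame the feature fills the width: height = 3970 × 10/16 ≈ 2481.25 px.
Scaling 3970 → 1288 is ×0.3244, so the height becomes 2481.25 × 0.3244 ≈ 805.00 px.

805 px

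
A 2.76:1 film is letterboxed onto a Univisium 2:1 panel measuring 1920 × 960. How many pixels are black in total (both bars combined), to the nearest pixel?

507548 pixels

2.76:1 is wider than Univisium 2:1, so it spans the full width.
That makes the image 695.6522 px tall (1920 / 2.760).
Leftover height: 960 − 695.6522 = 264.3478 px.
Bar area = 264.3478 × 1920 ≈ 507548 px.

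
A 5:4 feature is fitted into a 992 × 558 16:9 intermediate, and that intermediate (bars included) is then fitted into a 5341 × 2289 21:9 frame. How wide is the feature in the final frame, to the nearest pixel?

First fit — 5:4 into 992×558 spans the height: 697.50 × 558.00.
The 16:9 canvas is height-limited in 5341×2289, giving 4069.33 × 2289.00; scale factor 4.1022.
So the feature's width is 697.50 × 4.1022 ≈ 2861.25.

2861 px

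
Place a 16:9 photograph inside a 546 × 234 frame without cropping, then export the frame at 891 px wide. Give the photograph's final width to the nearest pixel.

679 px

Fitted into 546×234, the photograph spans the height; its width is 234 × 16/9 ≈ 416.00 px.
Resizing to 891 px wide multiplies everything by 1.6319: 416.00 → 678.86 px.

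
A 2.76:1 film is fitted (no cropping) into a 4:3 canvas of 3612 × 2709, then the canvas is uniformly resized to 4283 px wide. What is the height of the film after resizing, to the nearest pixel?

Fitted into 3612×2709, the film spans the width; its height is 3612 / 2.760 ≈ 1308.70 px.
Resizing to 4283 px wide multiplies everything by 1.1858: 1308.70 → 1551.81 px.

1552 px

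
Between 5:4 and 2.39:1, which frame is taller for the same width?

5:4 = 1.25 and 2.39; 2.39 > 1.25. The smaller width-to-height ratio is the taller frame.

5:4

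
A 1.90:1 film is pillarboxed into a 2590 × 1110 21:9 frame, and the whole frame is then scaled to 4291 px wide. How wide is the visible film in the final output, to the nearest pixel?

3494 px

In the 2590×1110 frame the film fills the height: width = 1110 × 1.900 ≈ 2109.00 px.
Scaling 2590 → 4291 is ×1.6568, so the width becomes 2109.00 × 1.6568 ≈ 3494.10 px.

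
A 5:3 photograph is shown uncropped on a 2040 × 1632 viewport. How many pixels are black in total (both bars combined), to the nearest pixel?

832320 pixels

5:3 (1.667) > 5:4 (1.250), so the photograph fills the width.
That makes the image 1224.0000 px tall (2040 × 3/5).
Black = 1632 − 1224.0000 = 408.0000 px.
That's 408.0000 × 2040 ≈ 832320 black pixels.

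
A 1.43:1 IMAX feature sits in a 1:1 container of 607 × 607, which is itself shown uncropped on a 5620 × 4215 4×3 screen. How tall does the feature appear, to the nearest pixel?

Inside the 607×607 canvas the feature is width-limited at 607.00 × 424.48.
1:1 in 5620×4215: fills the height, so the intermediate becomes 4215.00 × 4215.00 — a scale of ×6.9440.
The feature scales with it: height 424.48 × 6.9440 ≈ 2947.55.

2948 px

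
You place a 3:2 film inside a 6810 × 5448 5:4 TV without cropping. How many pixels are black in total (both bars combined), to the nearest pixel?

Since 1.500 > 1.250, the film is width-limited.
That makes the image 4540.0000 px tall (6810 × 2/3).
Leftover height: 5448 − 4540.0000 = 908.0000 px.
Bar area = 908.0000 × 6810 ≈ 6183480 px.

6183480 pixels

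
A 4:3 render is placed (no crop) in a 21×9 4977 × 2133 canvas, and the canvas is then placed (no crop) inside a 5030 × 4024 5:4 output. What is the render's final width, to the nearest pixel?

4:3 in 4977×2133: fills the height, so the render is 2844.00 × 2133.00.
21×9 in 5030×4024: fills the width, so the intermediate becomes 5030.00 × 2155.71 — a scale of ×1.0106.
The render scales with it: width 2844.00 × 1.0106 ≈ 2874.29.

2874 px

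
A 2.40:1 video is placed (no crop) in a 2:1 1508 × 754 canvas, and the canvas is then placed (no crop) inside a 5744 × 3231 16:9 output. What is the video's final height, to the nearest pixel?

First fit — 2.40:1 into 1508×754 spans the width: 1508.00 × 628.33.
The 2:1 canvas is width-limited in 5744×3231, giving 5744.00 × 2872.00; scale factor 3.8090.
The video scales with it: height 628.33 × 3.8090 ≈ 2393.33.

2393 px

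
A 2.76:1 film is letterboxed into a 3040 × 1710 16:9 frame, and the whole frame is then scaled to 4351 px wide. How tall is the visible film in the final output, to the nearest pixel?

At 3040×1710 the film is width-limited, so height = 3040 / 2.760 ≈ 1101.45 px.
Resizing to 4351 px wide multiplies everything by 1.4312: 1101.45 → 1576.45 px.

1576 px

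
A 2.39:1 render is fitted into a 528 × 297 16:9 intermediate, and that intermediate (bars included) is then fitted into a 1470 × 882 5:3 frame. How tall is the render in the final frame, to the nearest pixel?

2.39:1 in 528×297: fills the width, so the render is 528.00 × 220.92.
The 16:9 canvas is width-limited in 1470×882, giving 1470.00 × 826.88; scale factor 2.7841.
So the render's height is 220.92 × 2.7841 ≈ 615.06.

615 px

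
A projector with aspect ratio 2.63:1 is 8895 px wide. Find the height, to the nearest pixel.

Height = 8895 / 2.630 = 3382.13.

3382 px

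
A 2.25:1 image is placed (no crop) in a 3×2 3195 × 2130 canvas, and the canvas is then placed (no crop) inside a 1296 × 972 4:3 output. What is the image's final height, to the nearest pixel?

Inside the 3195×2130 canvas the image is width-limited at 3195.00 × 1420.00.
3×2 in 1296×972: fills the width, so the intermediate becomes 1296.00 × 864.00 — a scale of ×0.4056.
Applying the same ×0.4056: 1420.00 → 576.00.

576 px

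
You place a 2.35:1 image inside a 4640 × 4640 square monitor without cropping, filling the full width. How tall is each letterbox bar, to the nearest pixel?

Content height = 4640 / 2.350 ≈ 1974.47 px.
4640 − 1974.47 = 2665.53 px of bars (1332.77 each).

1333 px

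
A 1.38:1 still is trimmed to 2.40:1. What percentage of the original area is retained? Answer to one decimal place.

57.5%

2.40:1 is wider than 1.38:1, so the crop keeps the full width and trims the height.
Area ratio = (1.380)/(2.400) = 57.50% retained.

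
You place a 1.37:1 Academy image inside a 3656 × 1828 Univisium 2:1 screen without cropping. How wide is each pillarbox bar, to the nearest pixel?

576 px

1.37:1 Academy (1.370) < Univisium 2:1 (2.000), so the image fills the height.
The image is 1828 × 1.370 ≈ 2504.36 px wide.
Black = 3656 − 2504.36 = 1151.64 px, or 575.82 per bar.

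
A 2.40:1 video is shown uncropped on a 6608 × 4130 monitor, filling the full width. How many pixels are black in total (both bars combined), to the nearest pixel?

That makes the image 2753.3333 px tall (6608 / 2.400).
Leftover height: 4130 − 2753.3333 = 1376.6667 px.
Across the 6608-px span: 1376.6667 × 6608 ≈ 9097013 px.

9097013 pixels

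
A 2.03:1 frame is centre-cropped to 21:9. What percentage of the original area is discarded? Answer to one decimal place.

21:9 is wider than 2.03:1, so the crop keeps the full width and trims the height.
Area ratio = (2.030)/(2.333) = 87.00%; the remaining 13.00% is cropped out.

13.0%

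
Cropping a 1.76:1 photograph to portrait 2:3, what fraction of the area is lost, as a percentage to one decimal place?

portrait 2:3 is narrower than 1.76:1, so the crop keeps the full height and trims the width.
(0.667)/(1.760) ≈ 0.379 of the area survives, leaving 62.12% discarded.

62.1%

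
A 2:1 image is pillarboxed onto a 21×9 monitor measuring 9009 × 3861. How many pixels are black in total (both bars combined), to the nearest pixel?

4969107 pixels

Since 2.000 < 2.333, the image is height-limited.
Content width = 3861 × 2/1 ≈ 7722.0000 px.
Leftover width: 9009 − 7722.0000 = 1287.0000 px.
That's 1287.0000 × 3861 ≈ 4969107 black pixels.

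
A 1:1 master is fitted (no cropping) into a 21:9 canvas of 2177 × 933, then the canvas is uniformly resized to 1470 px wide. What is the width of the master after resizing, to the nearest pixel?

630 px

Fitted into 2177×933, the master spans the height; its width is 933 × 1/1 ≈ 933.00 px.
The frame scales by 1470/2177 = 0.6752; 933.00 × 0.6752 ≈ 630.00 px.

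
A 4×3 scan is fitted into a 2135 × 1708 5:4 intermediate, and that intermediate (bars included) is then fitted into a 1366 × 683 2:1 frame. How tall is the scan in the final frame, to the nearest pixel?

640 px

4×3 in 2135×1708: fills the width, so the scan is 2135.00 × 1601.25.
5:4 in 1366×683: fills the height, so the intermediate becomes 853.75 × 683.00 — a scale of ×0.3999.
So the scan's height is 1601.25 × 0.3999 ≈ 640.31.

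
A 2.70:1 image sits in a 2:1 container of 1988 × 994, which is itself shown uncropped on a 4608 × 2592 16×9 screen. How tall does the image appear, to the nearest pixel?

1707 px

First fit — 2.70:1 into 1988×994 spans the width: 1988.00 × 736.30.
2:1 in 4608×2592: fills the width, so the intermediate becomes 4608.00 × 2304.00 — a scale of ×2.3179.
Applying the same ×2.3179: 736.30 → 1706.67.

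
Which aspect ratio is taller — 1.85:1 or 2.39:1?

1.85 and 2.39; 2.39 > 1.85. The smaller width-to-height ratio is the taller frame.

1.85:1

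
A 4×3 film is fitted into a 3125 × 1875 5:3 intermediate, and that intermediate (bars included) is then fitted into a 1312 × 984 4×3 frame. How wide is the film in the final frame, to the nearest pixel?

4×3 in 3125×1875: fills the height, so the film is 2500.00 × 1875.00.
5:3 in 1312×984: fills the width, so the intermediate becomes 1312.00 × 787.20 — a scale of ×0.4198.
The film scales with it: width 2500.00 × 0.4198 ≈ 1049.60.

1050 px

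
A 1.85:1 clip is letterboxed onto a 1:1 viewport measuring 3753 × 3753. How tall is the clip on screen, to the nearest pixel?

2029 px

Since 1.850 > 1.000, the clip is width-limited.
Content height = 3753 / 1.850 ≈ 2028.65 px.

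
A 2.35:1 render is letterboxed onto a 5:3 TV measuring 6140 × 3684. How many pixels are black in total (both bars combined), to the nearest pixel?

6577377 pixels

Since 2.350 > 1.667, the render is width-limited.
That makes the image 2612.7660 px tall (6140 / 2.350).
3684 − 2612.7660 = 1071.2340 px of bars.
That's 1071.2340 × 6140 ≈ 6577377 black pixels.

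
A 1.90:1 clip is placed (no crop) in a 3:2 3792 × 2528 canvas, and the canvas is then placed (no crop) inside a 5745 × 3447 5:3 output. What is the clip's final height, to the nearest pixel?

1.90:1 in 3792×2528: fills the width, so the clip is 3792.00 × 1995.79.
Second fit — the 3:2 canvas into 5745×3447 spans the height: 5170.50 × 3447.00 (×1.3635 from 3792×2528).
The clip scales with it: height 1995.79 × 1.3635 ≈ 2721.32.

2721 px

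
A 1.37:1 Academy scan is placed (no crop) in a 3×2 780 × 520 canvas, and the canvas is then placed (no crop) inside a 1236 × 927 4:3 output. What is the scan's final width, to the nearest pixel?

1129 px

Inside the 780×520 canvas the scan is height-limited at 712.40 × 520.00.
Second fit — the 3×2 canvas into 1236×927 spans the width: 1236.00 × 824.00 (×1.5846 from 780×520).
So the scan's width is 712.40 × 1.5846 ≈ 1128.88.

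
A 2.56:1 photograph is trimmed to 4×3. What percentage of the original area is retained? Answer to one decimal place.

4×3 is narrower than 2.56:1, so the crop keeps the full height and trims the width.
Fraction kept = (1.333)/(2.560) ≈ 52.08%.

52.1%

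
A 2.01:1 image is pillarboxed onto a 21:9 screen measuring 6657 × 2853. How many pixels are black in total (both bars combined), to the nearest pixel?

2631807 pixels

2.01:1 is narrower than 21:9, so it spans the full height.
The image is 2853 × 2.010 ≈ 5734.5300 px wide.
Black = 6657 − 5734.5300 = 922.4700 px.
That's 922.4700 × 2853 ≈ 2631807 black pixels.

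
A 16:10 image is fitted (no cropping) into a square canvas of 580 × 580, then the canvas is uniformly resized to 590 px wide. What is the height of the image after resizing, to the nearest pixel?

369 px

Fitted into 580×580, the image spans the width; its height is 580 × 10/16 ≈ 362.50 px.
Scaling 580 → 590 is ×1.0172, so the height becomes 362.50 × 1.0172 ≈ 368.75 px.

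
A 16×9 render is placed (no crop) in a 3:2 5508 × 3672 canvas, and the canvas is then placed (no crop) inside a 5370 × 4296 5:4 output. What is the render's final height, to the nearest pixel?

First fit — 16×9 into 5508×3672 spans the width: 5508.00 × 3098.25.
3:2 in 5370×4296: fills the width, so the intermediate becomes 5370.00 × 3580.00 — a scale of ×0.9749.
Applying the same ×0.9749: 3098.25 → 3020.62.

3021 px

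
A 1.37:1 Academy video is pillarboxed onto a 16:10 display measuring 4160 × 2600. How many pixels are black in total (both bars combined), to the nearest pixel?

Since 1.370 < 1.600, the video is height-limited.
Content width = 2600 × 1.370 ≈ 3562.0000 px.
4160 − 3562.0000 = 598.0000 px of bars.
Bar area = 598.0000 × 2600 ≈ 1554800 px.

1554800 pixels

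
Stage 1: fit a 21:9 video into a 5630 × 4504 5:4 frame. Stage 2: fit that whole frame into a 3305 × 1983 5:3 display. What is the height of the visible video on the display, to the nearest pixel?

21:9 in 5630×4504: fills the width, so the video is 5630.00 × 2412.86.
Second fit — the 5:4 canvas into 3305×1983 spans the height: 2478.75 × 1983.00 (×0.4403 from 5630×4504).
Applying the same ×0.4403: 2412.86 → 1062.32.

1062 px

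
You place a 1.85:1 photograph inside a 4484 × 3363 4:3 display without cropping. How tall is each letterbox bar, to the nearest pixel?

1.85:1 is wider than 4:3, so it spans the full width.
The photograph is 4484 / 1.850 ≈ 2423.78 px tall.
3363 − 2423.78 = 939.22 px of bars (469.61 each).

470 px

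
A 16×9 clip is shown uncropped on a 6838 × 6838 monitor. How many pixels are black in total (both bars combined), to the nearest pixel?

16×9 is wider than 1:1, so it spans the full width.
The clip is 6838 × 9/16 ≈ 3846.3750 px tall.
Leftover height: 6838 − 3846.3750 = 2991.6250 px.
Bar area = 2991.6250 × 6838 ≈ 20456732 px.

20456732 pixels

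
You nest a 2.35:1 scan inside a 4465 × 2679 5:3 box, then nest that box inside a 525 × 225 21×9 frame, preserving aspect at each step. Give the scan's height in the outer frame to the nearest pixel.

160 px

Inside the 4465×2679 canvas the scan is width-limited at 4465.00 × 1900.00.
The 5:3 canvas is height-limited in 525×225, giving 375.00 × 225.00; scale factor 0.0840.
The scan scales with it: height 1900.00 × 0.0840 ≈ 159.57.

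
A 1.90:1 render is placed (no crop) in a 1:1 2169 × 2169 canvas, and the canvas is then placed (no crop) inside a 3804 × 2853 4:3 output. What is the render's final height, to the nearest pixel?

Inside the 2169×2169 canvas the render is width-limited at 2169.00 × 1141.58.
1:1 in 3804×2853: fills the height, so the intermediate becomes 2853.00 × 2853.00 — a scale of ×1.3154.
The render scales with it: height 1141.58 × 1.3154 ≈ 1501.58.

1502 px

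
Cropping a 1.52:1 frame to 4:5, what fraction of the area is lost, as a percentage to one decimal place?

4:5 is narrower than 1.52:1, so the crop keeps the full height and trims the width.
Area ratio = (0.800)/(1.520) = 52.63%; the remaining 47.37% is cropped out.

47.4%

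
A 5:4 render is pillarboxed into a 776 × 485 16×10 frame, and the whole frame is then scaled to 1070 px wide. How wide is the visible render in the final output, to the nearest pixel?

At 776×485 the render is height-limited, so width = 485 × 5/4 ≈ 606.25 px.
Scaling 776 → 1070 is ×1.3789, so the width becomes 606.25 × 1.3789 ≈ 835.94 px.

836 px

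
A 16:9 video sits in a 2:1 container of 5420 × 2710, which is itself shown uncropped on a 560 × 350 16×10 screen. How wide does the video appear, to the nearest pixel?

498 px

First fit — 16:9 into 5420×2710 spans the height: 4817.78 × 2710.00.
The 2:1 canvas is width-limited in 560×350, giving 560.00 × 280.00; scale factor 0.1033.
Applying the same ×0.1033: 4817.78 → 497.78.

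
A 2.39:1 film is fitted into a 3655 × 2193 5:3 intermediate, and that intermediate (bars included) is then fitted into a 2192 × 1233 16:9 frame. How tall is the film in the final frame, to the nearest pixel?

860 px

2.39:1 in 3655×2193: fills the width, so the film is 3655.00 × 1529.29.
Second fit — the 5:3 canvas into 2192×1233 spans the height: 2055.00 × 1233.00 (×0.5622 from 3655×2193).
The film scales with it: height 1529.29 × 0.5622 ≈ 859.83.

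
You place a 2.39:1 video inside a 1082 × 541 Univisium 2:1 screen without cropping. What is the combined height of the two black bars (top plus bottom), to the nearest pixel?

88 px

2.39:1 (2.390) > Univisium 2:1 (2.000), so the video fills the width.
Content height = 1082 / 2.390 ≈ 452.72 px.
Black = 541 − 452.72 = 88.28 px.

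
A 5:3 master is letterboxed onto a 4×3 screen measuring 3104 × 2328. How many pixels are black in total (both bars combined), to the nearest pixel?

1445222 pixels

5:3 (1.667) > 4×3 (1.333), so the master fills the width.
Content height = 3104 × 3/5 ≈ 1862.4000 px.
Leftover height: 2328 − 1862.4000 = 465.6000 px.
That's 465.6000 × 3104 ≈ 1445222 black pixels.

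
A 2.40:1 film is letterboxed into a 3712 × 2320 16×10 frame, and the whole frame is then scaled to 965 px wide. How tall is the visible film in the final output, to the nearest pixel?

402 px

Fitted into 3712×2320, the film spans the width; its height is 3712 / 2.400 ≈ 1546.67 px.
Resizing to 965 px wide multiplies everything by 0.2600: 1546.67 → 402.08 px.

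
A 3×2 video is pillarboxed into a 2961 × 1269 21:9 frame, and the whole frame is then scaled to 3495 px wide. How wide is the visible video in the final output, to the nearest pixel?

Fitted into 2961×1269, the video spans the height; its width is 1269 × 3/2 ≈ 1903.50 px.
Resizing to 3495 px wide multiplies everything by 1.1803: 1903.50 → 2246.79 px.

2247 px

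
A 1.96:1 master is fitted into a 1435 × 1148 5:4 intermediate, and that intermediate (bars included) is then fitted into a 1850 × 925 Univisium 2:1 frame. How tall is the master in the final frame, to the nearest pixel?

1.96:1 in 1435×1148: fills the width, so the master is 1435.00 × 732.14.
5:4 in 1850×925: fills the height, so the intermediate becomes 1156.25 × 925.00 — a scale of ×0.8057.
The master scales with it: height 732.14 × 0.8057 ≈ 589.92.

590 px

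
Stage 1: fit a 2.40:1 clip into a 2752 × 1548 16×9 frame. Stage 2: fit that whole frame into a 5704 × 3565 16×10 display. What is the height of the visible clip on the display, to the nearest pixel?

Inside the 2752×1548 canvas the clip is width-limited at 2752.00 × 1146.67.
16×9 in 5704×3565: fills the width, so the intermediate becomes 5704.00 × 3208.50 — a scale of ×2.0727.
The clip scales with it: height 1146.67 × 2.0727 ≈ 2376.67.

2377 px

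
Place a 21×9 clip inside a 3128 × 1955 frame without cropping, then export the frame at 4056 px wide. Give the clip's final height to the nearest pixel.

1738 px

At 3128×1955 the clip is width-limited, so height = 3128 × 9/21 ≈ 1340.57 px.
Scaling 3128 → 4056 is ×1.2967, so the height becomes 1340.57 × 1.2967 ≈ 1738.29 px.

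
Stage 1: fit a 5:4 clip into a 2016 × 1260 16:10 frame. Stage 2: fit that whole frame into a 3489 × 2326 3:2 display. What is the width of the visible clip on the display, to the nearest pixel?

First fit — 5:4 into 2016×1260 spans the height: 1575.00 × 1260.00.
Second fit — the 16:10 canvas into 3489×2326 spans the width: 3489.00 × 2180.62 (×1.7307 from 2016×1260).
So the clip's width is 1575.00 × 1.7307 ≈ 2725.78.

2726 px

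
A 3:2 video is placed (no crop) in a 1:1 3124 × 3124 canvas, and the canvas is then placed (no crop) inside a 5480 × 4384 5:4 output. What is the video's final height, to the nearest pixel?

2923 px

3:2 in 3124×3124: fills the width, so the video is 3124.00 × 2082.67.
1:1 in 5480×4384: fills the height, so the intermediate becomes 4384.00 × 4384.00 — a scale of ×1.4033.
So the video's height is 2082.67 × 1.4033 ≈ 2922.67.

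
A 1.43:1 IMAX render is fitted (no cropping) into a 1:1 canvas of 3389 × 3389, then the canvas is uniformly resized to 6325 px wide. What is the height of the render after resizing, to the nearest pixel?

At 3389×3389 the render is width-limited, so height = 3389 / 1.430 ≈ 2369.93 px.
Scaling 3389 → 6325 is ×1.8663, so the height becomes 2369.93 × 1.8663 ≈ 4423.08 px.

4423 px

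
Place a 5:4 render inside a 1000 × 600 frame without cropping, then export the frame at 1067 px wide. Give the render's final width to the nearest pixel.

Fitted into 1000×600, the render spans the height; its width is 600 × 5/4 ≈ 750.00 px.
The frame scales by 1067/1000 = 1.0670; 750.00 × 1.0670 ≈ 800.25 px.

800 px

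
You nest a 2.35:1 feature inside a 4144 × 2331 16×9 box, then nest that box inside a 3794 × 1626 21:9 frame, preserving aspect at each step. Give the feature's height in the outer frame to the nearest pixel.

1230 px

2.35:1 in 4144×2331: fills the width, so the feature is 4144.00 × 1763.40.
16×9 in 3794×1626: fills the height, so the intermediate becomes 2890.67 × 1626.00 — a scale of ×0.6976.
Applying the same ×0.6976: 1763.40 → 1230.07.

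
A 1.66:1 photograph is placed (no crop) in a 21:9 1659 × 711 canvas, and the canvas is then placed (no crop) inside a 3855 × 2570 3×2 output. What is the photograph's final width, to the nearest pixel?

1.66:1 in 1659×711: fills the height, so the photograph is 1180.26 × 711.00.
Second fit — the 21:9 canvas into 3855×2570 spans the width: 3855.00 × 1652.14 (×2.3237 from 1659×711).
Applying the same ×2.3237: 1180.26 → 2742.56.

2743 px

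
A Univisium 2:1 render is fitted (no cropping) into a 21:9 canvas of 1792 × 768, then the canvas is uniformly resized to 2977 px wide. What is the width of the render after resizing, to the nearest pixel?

2552 px

At 1792×768 the render is height-limited, so width = 768 × 2/1 ≈ 1536.00 px.
Resizing to 2977 px wide multiplies everything by 1.6613: 1536.00 → 2551.71 px.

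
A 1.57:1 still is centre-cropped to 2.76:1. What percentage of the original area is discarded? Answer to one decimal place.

The width stays; only height is cut (since 2.76:1 is wider than 1.57:1).
Area ratio = (1.570)/(2.760) = 56.88%; the remaining 43.12% is cropped out.

43.1%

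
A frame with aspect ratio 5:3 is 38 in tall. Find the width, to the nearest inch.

63 in

38·5/3 = 63.33.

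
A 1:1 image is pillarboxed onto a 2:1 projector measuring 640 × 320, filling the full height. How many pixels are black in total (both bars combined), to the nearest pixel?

That makes the image 320.0000 px wide (320 × 1/1).
Leftover width: 640 − 320.0000 = 320.0000 px.
Bar area = 320.0000 × 320 ≈ 102400 px.

102400 pixels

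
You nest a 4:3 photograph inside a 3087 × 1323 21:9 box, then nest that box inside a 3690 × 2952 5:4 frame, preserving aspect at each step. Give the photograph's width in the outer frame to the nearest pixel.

4:3 in 3087×1323: fills the height, so the photograph is 1764.00 × 1323.00.
Second fit — the 21:9 canvas into 3690×2952 spans the width: 3690.00 × 1581.43 (×1.1953 from 3087×1323).
The photograph scales with it: width 1764.00 × 1.1953 ≈ 2108.57.

2109 px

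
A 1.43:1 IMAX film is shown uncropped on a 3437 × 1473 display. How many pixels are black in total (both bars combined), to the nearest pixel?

1959989 pixels

1.43:1 IMAX is narrower than 21×9, so it spans the full height.
That makes the image 2106.3900 px wide (1473 × 1.430).
Black = 3437 − 2106.3900 = 1330.6100 px.
That's 1330.6100 × 1473 ≈ 1959989 black pixels.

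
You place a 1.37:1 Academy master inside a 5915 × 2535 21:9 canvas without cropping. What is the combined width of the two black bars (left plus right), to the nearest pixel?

2442 px

1.37:1 Academy is narrower than 21:9, so it spans the full height.
That makes the image 3472.95 px wide (2535 × 1.370).
Leftover width: 5915 − 3472.95 = 2442.05 px.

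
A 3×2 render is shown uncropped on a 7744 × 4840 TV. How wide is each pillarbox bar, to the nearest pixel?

3×2 (1.500) < 16×10 (1.600), so the render fills the height.
The render is 4840 × 3/2 ≈ 7260.00 px wide.
Black = 7744 − 7260.00 = 484.00 px, or 242.00 per bar.

242 px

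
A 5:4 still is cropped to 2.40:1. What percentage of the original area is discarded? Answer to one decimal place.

Going from 5:4 to 2.40:1 means cutting height while keeping width.
Fraction kept = (1.250)/(2.400) ≈ 52.08%, so 47.92% is lost.

47.9%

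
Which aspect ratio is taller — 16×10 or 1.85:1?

16×10 = 1.6 and 1.85; 1.85 > 1.6. The smaller width-to-height ratio is the taller frame.

16×10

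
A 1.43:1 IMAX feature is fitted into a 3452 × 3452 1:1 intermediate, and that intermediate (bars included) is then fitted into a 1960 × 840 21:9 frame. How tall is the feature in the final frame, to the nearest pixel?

Inside the 3452×3452 canvas the feature is width-limited at 3452.00 × 2413.99.
Second fit — the 1:1 canvas into 1960×840 spans the height: 840.00 × 840.00 (×0.2433 from 3452×3452).
So the feature's height is 2413.99 × 0.2433 ≈ 587.41.

587 px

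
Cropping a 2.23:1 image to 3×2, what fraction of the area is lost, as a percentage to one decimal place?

3×2 is narrower than 2.23:1, so the crop keeps the full height and trims the width.
Area ratio = (1.500)/(2.230) = 67.26%; the remaining 32.74% is cropped out.

32.7%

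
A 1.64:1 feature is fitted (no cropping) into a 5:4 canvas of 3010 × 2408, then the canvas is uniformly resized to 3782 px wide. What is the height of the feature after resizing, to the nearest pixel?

In the 3010×2408 frame the feature fills the width: height = 3010 / 1.640 ≈ 1835.37 px.
The frame scales by 3782/3010 = 1.2565; 1835.37 × 1.2565 ≈ 2306.10 px.

2306 px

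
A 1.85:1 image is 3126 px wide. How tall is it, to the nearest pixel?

At 1.85:1, 3126 / 1.850 ≈ 1689.73.

1690 px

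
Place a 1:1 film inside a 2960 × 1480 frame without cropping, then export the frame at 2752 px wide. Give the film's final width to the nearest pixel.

At 2960×1480 the film is height-limited, so width = 1480 × 1/1 ≈ 1480.00 px.
The frame scales by 2752/2960 = 0.9297; 1480.00 × 0.9297 ≈ 1376.00 px.

1376 px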